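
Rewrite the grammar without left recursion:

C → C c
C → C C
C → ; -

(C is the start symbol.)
C → ; - C'
C' → c C'
C' → C C'
C' → ε

C is directly left-recursive. The standard transformation for
  A → A α₁ | ... | A α_m | β₁ | ... | β_n
is
  A  → β₁ A' | ... | β_n A'
  A' → α₁ A' | ... | α_m A' | ε

C → ; - becomes C → ; - C'
C → C c becomes C' → c C'
C → C C becomes C' → C C'
Add C' → ε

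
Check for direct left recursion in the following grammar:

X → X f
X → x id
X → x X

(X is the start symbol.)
Yes, X is left-recursive

Direct left recursion occurs when N → N α for some non-terminal N (the right-hand side begins with the left-hand side itself).

X → X f: LEFT RECURSIVE (starts with X)
X → x id: starts with x
X → x X: starts with x

The grammar has direct left recursion on: X.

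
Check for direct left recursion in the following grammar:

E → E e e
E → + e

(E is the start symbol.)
Yes, E is left-recursive

E → E e e: LEFT RECURSIVE (starts with E)
E → + e: starts with '+'

The grammar has direct left recursion on: E.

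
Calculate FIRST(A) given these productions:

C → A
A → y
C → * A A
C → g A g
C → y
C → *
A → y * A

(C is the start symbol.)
{ 'y' }

To compute FIRST(A), examine every production with A on the left-hand side, reading each right-hand side left to right until a non-nullable symbol is reached.

From A → y:
  - y is a terminal: add 'y' and stop
From A → y * A:
  - y is a terminal: add 'y' and stop

Collecting: FIRST(A) = { 'y' }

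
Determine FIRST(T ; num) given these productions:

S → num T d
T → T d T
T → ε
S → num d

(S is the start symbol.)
FIRST sets of the non-terminals involved (from the grammar, by fixed-point iteration):
  FIRST(T) = { 'd', ε }

To compute FIRST(T ; num), process the symbols left to right:
Symbol T is a non-terminal. Add FIRST(T) \ {ε} = { 'd' }
T is nullable (ε ∈ FIRST(T)), continue to the next symbol.
Symbol ; is a terminal. Add ';' and stop.
FIRST(T ; num) = { ';', 'd' }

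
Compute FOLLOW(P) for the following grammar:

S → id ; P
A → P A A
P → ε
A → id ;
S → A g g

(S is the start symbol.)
{ $, 'id' }

To compute FOLLOW(P), find every occurrence of P on a right-hand side N → α P β: add FIRST(β) \ {ε}, and if β is empty or nullable also add FOLLOW(N). Iterate to a fixed point.

In S → id ; P: P is at the end, add FOLLOW(S)
In A → P A A: P is followed by A A, add FIRST(A A) \ {ε} = { 'id' }

The FOLLOW sets referred to above (computed the same way, to a fixed point):
  FOLLOW(S) = { $ }

Taking the union: FOLLOW(P) = { $, 'id' }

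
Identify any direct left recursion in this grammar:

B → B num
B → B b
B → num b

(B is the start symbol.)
B → B num: LEFT RECURSIVE (starts with B)
B → B b: LEFT RECURSIVE (starts with B)
B → num b: starts with num

The grammar has direct left recursion on: B.

Answer: Yes, B is left-recursive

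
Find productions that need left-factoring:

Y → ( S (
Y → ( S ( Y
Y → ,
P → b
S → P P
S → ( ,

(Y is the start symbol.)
Yes, Y has productions with common prefix '( S ('

Left-factoring is needed when two productions for the same non-terminal
share a common prefix on the right-hand side.

Productions for Y:
  Y → ( S (
  Y → ( S ( Y
  Y → ,
Productions for S:
  S → P P
  S → ( ,

Found common prefix '( S (' in productions for Y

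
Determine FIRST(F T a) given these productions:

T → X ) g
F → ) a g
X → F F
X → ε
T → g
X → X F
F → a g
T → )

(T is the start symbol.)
{ ')', 'a' }

FIRST sets of the non-terminals involved (from the grammar, by fixed-point iteration):
  FIRST(F) = { ')', 'a' }

To compute FIRST(F T a), process the symbols left to right:
Symbol F is a non-terminal. Add FIRST(F) \ {ε} = { ')', 'a' }
F is not nullable (ε ∉ FIRST(F)), so stop here.
FIRST(F T a) = { ')', 'a' }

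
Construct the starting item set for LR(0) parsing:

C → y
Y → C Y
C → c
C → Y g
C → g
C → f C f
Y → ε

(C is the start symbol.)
First, augment the grammar with C' → C
I₀ = CLOSURE({ [C' → . C] }):
  [C' → . C] has the dot before C: add [C → . y], [C → . c], [C → . Y g], [C → . g], [C → . f C f]
  [C → . Y g] has the dot before Y: add [Y → . C Y], [Y → .]
No further items can be added.

I₀ = { [C → . Y g], [C → . c], [C → . f C f], [C → . g], [C → . y], [C' → . C], [Y → . C Y], [Y → .] }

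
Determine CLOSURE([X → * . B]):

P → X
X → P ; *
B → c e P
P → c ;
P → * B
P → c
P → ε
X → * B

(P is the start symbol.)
To compute CLOSURE, for each item [A → α.Bβ] where B is a non-terminal, add [B → .γ] for all productions B → γ; repeat for the newly added items until nothing changes.

Start with: [X → * . B]
  [X → * . B] has the dot before B: add [B → . c e P]
No further items can be added.

CLOSURE = { [B → . c e P], [X → * . B] }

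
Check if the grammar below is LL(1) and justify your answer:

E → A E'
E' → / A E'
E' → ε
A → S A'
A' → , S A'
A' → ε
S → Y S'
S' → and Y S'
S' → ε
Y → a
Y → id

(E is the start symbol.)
Yes, the grammar is LL(1).

Relevant sets:
  FOLLOW(E') = { $ }
  FOLLOW(A') = { $, '/' }
  FOLLOW(S') = { $, ',', '/' }

For E':
  PREDICT(E' → '/' A E') = { '/' }
  PREDICT(E' → ε) = { $ }
For A':
  PREDICT(A' → ',' S A') = { ',' }
  PREDICT(A' → ε) = { $, '/' }
For S':
  PREDICT(S' → and Y S') = { 'and' }
  PREDICT(S' → ε) = { $, ',', '/' }
For Y:
  PREDICT(Y → a) = { 'a' }
  PREDICT(Y → id) = { 'id' }
E, A, S have a single production, so nothing to check there.

All predict sets are disjoint. The grammar IS LL(1).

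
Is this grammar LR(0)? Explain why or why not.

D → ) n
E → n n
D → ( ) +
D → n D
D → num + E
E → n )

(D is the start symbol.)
A grammar is LR(0) if no state in the canonical LR(0) collection has:
  - both a shift item (dot before a terminal) and a complete item (shift-reduce conflict), or
  - two or more complete items (reduce-reduce conflict; the accept item [D' → D .] counts as a complete item here).

Augment with D' → D and build the canonical LR(0) collection (I0 = CLOSURE({[D' → . D]}), then GOTO on every symbol after a dot until no new states appear). It has 15 states:
  I0: { [D → . ( ) +], [D → . ) n], [D → . n D], [D → . num + E], [D' → . D] }  — shift
  I1: { [D → ( . ) +] }  — shift
  I2: { [D → ) . n] }  — shift
  I3: { [D' → D .] }  — accept
  I4: { [D → . ( ) +], [D → . ) n], [D → . n D], [D → . num + E], [D → n . D] }  — shift
  I5: { [D → num . + E] }  — shift
  I6: { [D → num + . E], [E → . n )], [E → . n n] }  — shift
  I7: { [D → num + E .] }  — reduce
  I8: { [E → n . )], [E → n . n] }  — shift
  I9: { [E → n ) .] }  — reduce
  I10: { [E → n n .] }  — reduce
  I11: { [D → n D .] }  — reduce
  I12: { [D → ) n .] }  — reduce
  I13: { [D → ( ) . +] }  — shift
  I14: { [D → ( ) + .] }  — reduce

Every state is either a pure shift/goto state or contains exactly one complete item and nothing to shift — no conflicts. The grammar is LR(0).

Answer: Yes, the grammar is LR(0)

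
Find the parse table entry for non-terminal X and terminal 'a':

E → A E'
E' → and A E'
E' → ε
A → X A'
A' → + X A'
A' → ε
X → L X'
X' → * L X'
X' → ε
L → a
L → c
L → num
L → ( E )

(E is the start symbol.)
To find M[X, 'a'], we find productions for X where 'a' is in the predict set (PREDICT(N → α) = (FIRST(α) \ {ε}) ∪ (FOLLOW(N) if α ⇒* ε)).

Relevant sets:
  FIRST(L) = { '(', 'a', 'c', 'num' }

X → L X': PREDICT = { '(', 'a', 'c', 'num' }
  'a' is in predict set, so this production goes in M[X, 'a']

M[X, 'a'] = X → L X'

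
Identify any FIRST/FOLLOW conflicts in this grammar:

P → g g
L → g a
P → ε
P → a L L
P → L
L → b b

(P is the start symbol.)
A FIRST/FOLLOW conflict occurs when a non-terminal N has a nullable alternative N → β (β ⇒* ε) and another alternative N → α with FIRST(α) ∩ FOLLOW(N) ≠ ∅: on such a lookahead the parser cannot decide between expanding α and letting N vanish via β.

Nullable non-terminals: P.
FIRST sets used below: FIRST(L) = { 'b', 'g' }

P: nullable alternative(s) P → ε; FOLLOW(P) = { $ }
  P → g g: FIRST \ {ε} = { 'g' } — disjoint from FOLLOW(P)
  P → ε: FIRST \ {ε} = { } — this is the only nullable alternative, skip
  P → a L L: FIRST \ {ε} = { 'a' } — disjoint from FOLLOW(P)
  P → L: FIRST \ {ε} = { 'b', 'g' } — disjoint from FOLLOW(P)

L has no nullable alternative, so no FIRST/FOLLOW check is needed there.

No FIRST/FOLLOW conflicts found.

Answer: No FIRST/FOLLOW conflicts.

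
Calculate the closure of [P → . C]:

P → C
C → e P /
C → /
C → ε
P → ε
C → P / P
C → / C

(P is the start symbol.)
{ [C → . / C], [C → . /], [C → . P / P], [C → . e P /], [C → .], [P → . C], [P → .] }

To compute CLOSURE, for each item [A → α.Bβ] where B is a non-terminal, add [B → .γ] for all productions B → γ; repeat for the newly added items until nothing changes.

Start with: [P → . C]
  [P → . C] has the dot before C: add [C → . e P /], [C → . /], [C → .], [C → . P / P], [C → . / C]
  [C → . P / P] has the dot before P: add [P → .]
No further items can be added.

CLOSURE = { [C → . / C], [C → . /], [C → . P / P], [C → . e P /], [C → .], [P → . C], [P → .] }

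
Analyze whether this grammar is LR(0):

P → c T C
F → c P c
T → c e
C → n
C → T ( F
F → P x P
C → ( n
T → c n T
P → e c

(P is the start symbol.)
A grammar is LR(0) if no state in the canonical LR(0) collection has:
  - both a shift item (dot before a terminal) and a complete item (shift-reduce conflict), or
  - two or more complete items (reduce-reduce conflict; the accept item [P' → P .] counts as a complete item here).

Augment with P' → P and build the canonical LR(0) collection (I0 = CLOSURE({[P' → . P]}), then GOTO on every symbol after a dot until no new states appear). It has 24 states:
  I0: { [P → . c T C], [P → . e c], [P' → . P] }  — shift
  I1: { [P' → P .] }  — accept
  I2: { [P → c . T C], [T → . c e], [T → . c n T] }  — shift
  I3: { [P → e . c] }  — shift
  I4: { [P → e c .] }  — reduce
  I5: { [C → . ( n], [C → . T ( F], [C → . n], [P → c T . C], [T → . c e], [T → . c n T] }  — shift
  I6: { [T → c . e], [T → c . n T] }  — shift
  I7: { [T → c e .] }  — reduce
  I8: { [T → . c e], [T → . c n T], [T → c n . T] }  — shift
  I9: { [T → c n T .] }  — reduce
  I10: { [C → ( . n] }  — shift
  I11: { [P → c T C .] }  — reduce
  I12: { [C → T . ( F] }  — shift
  I13: { [C → n .] }  — reduce
  I14: { [C → T ( . F], [F → . P x P], [F → . c P c], [P → . c T C], [P → . e c] }  — shift
  I15: { [C → T ( F .] }  — reduce
  I16: { [F → P . x P] }  — shift
  I17: { [F → c . P c], [P → . c T C], [P → . e c], [P → c . T C], [T → . c e], [T → . c n T] }  — shift
  I18: { [F → c P . c] }  — shift
  I19: { [P → c . T C], [T → . c e], [T → . c n T], [T → c . e], [T → c . n T] }  — shift
  I20: { [F → c P c .] }  — reduce
  I21: { [F → P x . P], [P → . c T C], [P → . e c] }  — shift
  I22: { [F → P x P .] }  — reduce
  I23: { [C → ( n .] }  — reduce

Every state is either a pure shift/goto state or contains exactly one complete item and nothing to shift — no conflicts. The grammar is LR(0).

Answer: Yes, the grammar is LR(0)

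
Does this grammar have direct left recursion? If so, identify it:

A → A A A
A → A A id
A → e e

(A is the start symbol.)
Yes, A is left-recursive

Direct left recursion occurs when N → N α for some non-terminal N (the right-hand side begins with the left-hand side itself).

A → A A A: LEFT RECURSIVE (starts with A)
A → A A id: LEFT RECURSIVE (starts with A)
A → e e: starts with e

The grammar has direct left recursion on: A.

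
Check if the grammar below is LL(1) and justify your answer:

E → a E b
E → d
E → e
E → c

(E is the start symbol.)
Yes, the grammar is LL(1).

For E:
  PREDICT(E → a E b) = { 'a' }
  PREDICT(E → d) = { 'd' }
  PREDICT(E → e) = { 'e' }
  PREDICT(E → c) = { 'c' }

All predict sets are disjoint. The grammar IS LL(1).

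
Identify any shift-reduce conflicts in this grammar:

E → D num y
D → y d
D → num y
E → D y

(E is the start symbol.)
No shift-reduce conflicts

A shift-reduce conflict occurs when an LR(0) state has both:
  - a complete (reduce) item [A → α .] (dot at the end), and
  - a shift item [B → β . c γ] (dot before a terminal).

Augment with E' → E and build the canonical LR(0) collection (I0 = CLOSURE({[E' → . E]}), then GOTO on every symbol after a dot until no new states appear). It has 10 states:
  I0: { [D → . num y], [D → . y d], [E → . D num y], [E → . D y], [E' → . E] }  — shift
  I1: { [E → D . num y], [E → D . y] }  — shift
  I2: { [E' → E .] }  — accept
  I3: { [D → num . y] }  — shift
  I4: { [D → y . d] }  — shift
  I5: { [D → y d .] }  — reduce
  I6: { [D → num y .] }  — reduce
  I7: { [E → D num . y] }  — shift
  I8: { [E → D y .] }  — reduce
  I9: { [E → D num y .] }  — reduce

No state contains both a complete item and a shift item.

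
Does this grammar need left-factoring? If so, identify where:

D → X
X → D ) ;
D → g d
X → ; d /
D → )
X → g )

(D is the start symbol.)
No, left-factoring is not needed

Left-factoring is needed when two productions for the same non-terminal
share a common prefix on the right-hand side.

Productions for D:
  D → X
  D → g d
  D → )
Productions for X:
  X → D ) ;
  X → ; d /
  X → g )

No common prefixes found.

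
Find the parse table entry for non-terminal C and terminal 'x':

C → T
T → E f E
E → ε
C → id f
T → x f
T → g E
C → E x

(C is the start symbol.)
To find M[C, 'x'], we find productions for C where 'x' is in the predict set (PREDICT(N → α) = (FIRST(α) \ {ε}) ∪ (FOLLOW(N) if α ⇒* ε)).

Relevant sets:
  FIRST(T) = { 'f', 'g', 'x' }
  FIRST(E) = { ε }

C → T: PREDICT = { 'f', 'g', 'x' }
  'x' is in predict set, so this production goes in M[C, 'x']
C → id f: PREDICT = { 'id' }
C → E x: PREDICT = { 'x' }
  'x' is in predict set, so this production goes in M[C, 'x']

M[C, 'x'] = C → T, C → E x  (a multiply-defined cell — the grammar is not LL(1))

Answer: C → T, C → E x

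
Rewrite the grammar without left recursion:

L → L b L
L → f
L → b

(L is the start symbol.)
L is directly left-recursive. The standard transformation for
  A → A α₁ | ... | A α_m | β₁ | ... | β_n
is
  A  → β₁ A' | ... | β_n A'
  A' → α₁ A' | ... | α_m A' | ε

L → f becomes L → f L'
L → b becomes L → b L'
L → L b L becomes L' → b L L'
Add L' → ε

Resulting grammar:
L → f L'
L → b L'
L' → b L L'
L' → ε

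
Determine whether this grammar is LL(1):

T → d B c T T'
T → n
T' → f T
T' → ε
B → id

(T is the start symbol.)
Relevant sets:
  FOLLOW(T') = { $, 'f' }

For T:
  PREDICT(T → d B c T T') = { 'd' }
  PREDICT(T → n) = { 'n' }
For T':
  PREDICT(T' → f T) = { 'f' }
  PREDICT(T' → ε) = { $, 'f' }
B has a single production, so nothing to check there.

Conflict found: Predict set conflict for T': { 'f' }
The grammar is NOT LL(1).

Answer: No. Predict set conflict for T': { 'f' }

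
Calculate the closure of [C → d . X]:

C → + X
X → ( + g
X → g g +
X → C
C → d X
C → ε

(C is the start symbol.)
{ [C → . + X], [C → . d X], [C → .], [C → d . X], [X → . ( + g], [X → . C], [X → . g g +] }

To compute CLOSURE, for each item [A → α.Bβ] where B is a non-terminal, add [B → .γ] for all productions B → γ; repeat for the newly added items until nothing changes.

Start with: [C → d . X]
  [C → d . X] has the dot before X: add [X → . ( + g], [X → . g g +], [X → . C]
  [X → . C] has the dot before C: add [C → . + X], [C → . d X], [C → .]
No further items can be added.

CLOSURE = { [C → . + X], [C → . d X], [C → .], [C → d . X], [X → . ( + g], [X → . C], [X → . g g +] }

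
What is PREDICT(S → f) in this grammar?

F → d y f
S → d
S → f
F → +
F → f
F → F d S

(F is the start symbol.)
{ 'f' }

PREDICT(S → f) = (FIRST(RHS) \ {ε}) ∪ (FOLLOW(S) if ε ∈ FIRST(RHS), i.e. RHS ⇒* ε)
FIRST(f) = { 'f' }
ε ∉ FIRST(f), so FOLLOW(S) is not added.
PREDICT(S → f) = { 'f' }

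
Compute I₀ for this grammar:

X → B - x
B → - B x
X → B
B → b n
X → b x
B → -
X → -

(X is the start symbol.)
{ [B → . - B x], [B → . -], [B → . b n], [X → . -], [X → . B - x], [X → . B], [X → . b x], [X' → . X] }

First, augment the grammar with X' → X
I₀ = CLOSURE({ [X' → . X] }):
  [X' → . X] has the dot before X: add [X → . B - x], [X → . B], [X → . b x], [X → . -]
  [X → . B - x] has the dot before B: add [B → . - B x], [B → . b n], [B → . -]
No further items can be added.

I₀ = { [B → . - B x], [B → . -], [B → . b n], [X → . -], [X → . B - x], [X → . B], [X → . b x], [X' → . X] }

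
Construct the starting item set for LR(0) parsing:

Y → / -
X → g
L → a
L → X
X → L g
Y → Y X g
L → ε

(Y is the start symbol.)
First, augment the grammar with Y' → Y
I₀ = CLOSURE({ [Y' → . Y] }):
  [Y' → . Y] has the dot before Y: add [Y → . / -], [Y → . Y X g]
No further items can be added.

I₀ = { [Y → . / -], [Y → . Y X g], [Y' → . Y] }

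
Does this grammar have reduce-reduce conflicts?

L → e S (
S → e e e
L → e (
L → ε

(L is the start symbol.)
Augment with L' → L and build the canonical LR(0) collection (I0 = CLOSURE({[L' → . L]}), then GOTO on every symbol after a dot until no new states appear). It has 9 states:
  I0: { [L → . e (], [L → . e S (], [L → .], [L' → . L] }  — shift, reduce
  I1: { [L' → L .] }  — accept
  I2: { [L → e . (], [L → e . S (], [S → . e e e] }  — shift
  I3: { [L → e ( .] }  — reduce
  I4: { [L → e S . (] }  — shift
  I5: { [S → e . e e] }  — shift
  I6: { [S → e e . e] }  — shift
  I7: { [S → e e e .] }  — reduce
  I8: { [L → e S ( .] }  — reduce

No state contains more than one complete item.

Answer: No reduce-reduce conflicts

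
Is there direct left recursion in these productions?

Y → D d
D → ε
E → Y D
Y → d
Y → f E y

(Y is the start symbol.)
Y → D d: starts with D
D → ε: starts with ε
E → Y D: starts with Y
Y → d: starts with d
Y → f E y: starts with f

No direct left recursion found.

Answer: No direct left recursion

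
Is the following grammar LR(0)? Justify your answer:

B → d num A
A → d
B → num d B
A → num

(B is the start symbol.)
Yes, the grammar is LR(0)

Augment with B' → B and build the canonical LR(0) collection (I0 = CLOSURE({[B' → . B]}), then GOTO on every symbol after a dot until no new states appear). It has 10 states:
  I0: { [B → . d num A], [B → . num d B], [B' → . B] }  — shift
  I1: { [B' → B .] }  — accept
  I2: { [B → d . num A] }  — shift
  I3: { [B → num . d B] }  — shift
  I4: { [B → . d num A], [B → . num d B], [B → num d . B] }  — shift
  I5: { [B → num d B .] }  — reduce
  I6: { [A → . d], [A → . num], [B → d num . A] }  — shift
  I7: { [B → d num A .] }  — reduce
  I8: { [A → d .] }  — reduce
  I9: { [A → num .] }  — reduce

Every state is either a pure shift/goto state or contains exactly one complete item and nothing to shift — no conflicts. The grammar is LR(0).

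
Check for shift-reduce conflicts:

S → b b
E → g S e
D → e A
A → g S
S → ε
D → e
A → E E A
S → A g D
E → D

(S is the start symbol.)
A shift-reduce conflict occurs when an LR(0) state has both:
  - a complete (reduce) item [A → α .] (dot at the end), and
  - a shift item [B → β . c γ] (dot before a terminal).

Augment with S' → S and build the canonical LR(0) collection (I0 = CLOSURE({[S' → . S]}), then GOTO on every symbol after a dot until no new states appear). It has 18 states:
  I0: { [A → . E E A], [A → . g S], [D → . e A], [D → . e], [E → . D], [E → . g S e], [S → . A g D], [S → . b b], [S → .], [S' → . S] }  — shift, reduce
  I1: { [S → A . g D] }  — shift
  I2: { [E → D .] }  — reduce
  I3: { [A → E . E A], [D → . e A], [D → . e], [E → . D], [E → . g S e] }  — shift
  I4: { [S' → S .] }  — accept
  I5: { [S → b . b] }  — shift
  I6: { [A → . E E A], [A → . g S], [D → . e A], [D → . e], [D → e . A], [D → e .], [E → . D], [E → . g S e] }  — shift, reduce
  I7: { [A → . E E A], [A → . g S], [A → g . S], [D → . e A], [D → . e], [E → . D], [E → . g S e], [E → g . S e], [S → . A g D], [S → . b b], [S → .] }  — shift, reduce
  I8: { [A → g S .], [E → g S . e] }  — shift, reduce
  I9: { [E → g S e .] }  — reduce
  I10: { [D → e A .] }  — reduce
  I11: { [S → b b .] }  — reduce
  I12: { [A → . E E A], [A → . g S], [A → E E . A], [D → . e A], [D → . e], [E → . D], [E → . g S e] }  — shift
  I13: { [A → . E E A], [A → . g S], [D → . e A], [D → . e], [E → . D], [E → . g S e], [E → g . S e], [S → . A g D], [S → . b b], [S → .] }  — shift, reduce
  I14: { [E → g S . e] }  — shift
  I15: { [A → E E A .] }  — reduce
  I16: { [D → . e A], [D → . e], [S → A g . D] }  — shift
  I17: { [S → A g D .] }  — reduce

I0 contains reduce item [S → .] and shift items [A → . g S], [D → . e], [D → . e A], [E → . g S e], [S → . b b] — shift-reduce conflict.
I6 contains reduce item [D → e .] and shift items [A → . g S], [D → . e], [D → . e A], [E → . g S e] — shift-reduce conflict.
I7 contains reduce item [S → .] and shift items [A → . g S], [D → . e], [D → . e A], [E → . g S e], [S → . b b] — shift-reduce conflict.
I8 contains reduce item [A → g S .] and shift item [E → g S . e] — shift-reduce conflict.
I13 contains reduce item [S → .] and shift items [A → . g S], [D → . e], [D → . e A], [E → . g S e], [S → . b b] — shift-reduce conflict.

Answer: Yes — I0: [S → .] vs [A → . g S]; I6: [D → e .] vs [A → . g S]; I7: [S → .] vs [A → . g S]; I8: [A → g S .] vs [E → g S . e]; I13: [S → .] vs [A → . g S]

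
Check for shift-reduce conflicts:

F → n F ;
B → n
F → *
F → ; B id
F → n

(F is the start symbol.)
Yes — I4: [F → n .] vs [F → . *]

Augment with F' → F and build the canonical LR(0) collection (I0 = CLOSURE({[F' → . F]}), then GOTO on every symbol after a dot until no new states appear). It has 10 states:
  I0: { [F → . *], [F → . ; B id], [F → . n F ;], [F → . n], [F' → . F] }  — shift
  I1: { [F → * .] }  — reduce
  I2: { [B → . n], [F → ; . B id] }  — shift
  I3: { [F' → F .] }  — accept
  I4: { [F → . *], [F → . ; B id], [F → . n F ;], [F → . n], [F → n . F ;], [F → n .] }  — shift, reduce
  I5: { [F → n F . ;] }  — shift
  I6: { [F → n F ; .] }  — reduce
  I7: { [F → ; B . id] }  — shift
  I8: { [B → n .] }  — reduce
  I9: { [F → ; B id .] }  — reduce

I4 contains reduce item [F → n .] and shift items [F → . *], [F → . ; B id], [F → . n], [F → . n F ;] — shift-reduce conflict.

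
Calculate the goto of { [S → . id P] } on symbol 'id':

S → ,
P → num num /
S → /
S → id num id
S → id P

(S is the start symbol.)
{ [P → . num num /], [S → id . P] }

GOTO(I, 'id') = CLOSURE({ [A → αX.β] : [A → α.Xβ] ∈ I, X = 'id' })

Items with dot before 'id', with the dot advanced:
  [S → . id P] → [S → id . P]
Closure of the advanced items:
  [S → id . P] has the dot before P: add [P → . num num /]

GOTO = { [P → . num num /], [S → id . P] }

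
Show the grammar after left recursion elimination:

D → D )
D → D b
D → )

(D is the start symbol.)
D is directly left-recursive. The standard transformation for
  A → A α₁ | ... | A α_m | β₁ | ... | β_n
is
  A  → β₁ A' | ... | β_n A'
  A' → α₁ A' | ... | α_m A' | ε

D → ) becomes D → ) D'
D → D ) becomes D' → ) D'
D → D b becomes D' → b D'
Add D' → ε

Resulting grammar:
D → ) D'
D' → ) D'
D' → b D'
D' → ε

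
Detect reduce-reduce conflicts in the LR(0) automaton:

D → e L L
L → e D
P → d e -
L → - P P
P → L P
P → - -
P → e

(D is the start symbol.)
A reduce-reduce conflict occurs when an LR(0) state has two complete items [A → α .] and [B → β .] — both call for a reduction, and with no lookahead the parser cannot choose between them.

Augment with D' → D and build the canonical LR(0) collection (I0 = CLOSURE({[D' → . D]}), then GOTO on every symbol after a dot until no new states appear). It has 18 states:
  I0: { [D → . e L L], [D' → . D] }  — shift
  I1: { [D' → D .] }  — accept
  I2: { [D → e . L L], [L → . - P P], [L → . e D] }  — shift
  I3: { [L → - . P P], [L → . - P P], [L → . e D], [P → . - -], [P → . L P], [P → . d e -], [P → . e] }  — shift
  I4: { [D → e L . L], [L → . - P P], [L → . e D] }  — shift
  I5: { [D → . e L L], [L → e . D] }  — shift
  I6: { [L → e D .] }  — reduce
  I7: { [D → e L L .] }  — reduce
  I8: { [L → - . P P], [L → . - P P], [L → . e D], [P → - . -], [P → . - -], [P → . L P], [P → . d e -], [P → . e] }  — shift
  I9: { [L → . - P P], [L → . e D], [P → . - -], [P → . L P], [P → . d e -], [P → . e], [P → L . P] }  — shift
  I10: { [L → - P . P], [L → . - P P], [L → . e D], [P → . - -], [P → . L P], [P → . d e -], [P → . e] }  — shift
  I11: { [P → d . e -] }  — shift
  I12: { [D → . e L L], [L → e . D], [P → e .] }  — shift, reduce
  I13: { [P → d e . -] }  — shift
  I14: { [P → d e - .] }  — reduce
  I15: { [L → - P P .] }  — reduce
  I16: { [P → L P .] }  — reduce
  I17: { [L → - . P P], [L → . - P P], [L → . e D], [P → - - .], [P → - . -], [P → . - -], [P → . L P], [P → . d e -], [P → . e] }  — shift, reduce

No state contains more than one complete item.

Answer: No reduce-reduce conflicts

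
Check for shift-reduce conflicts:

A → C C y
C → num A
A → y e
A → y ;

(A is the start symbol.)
No shift-reduce conflicts

A shift-reduce conflict occurs when an LR(0) state has both:
  - a complete (reduce) item [A → α .] (dot at the end), and
  - a shift item [B → β . c γ] (dot before a terminal).

Augment with A' → A and build the canonical LR(0) collection (I0 = CLOSURE({[A' → . A]}), then GOTO on every symbol after a dot until no new states appear). It has 10 states:
  I0: { [A → . C C y], [A → . y ;], [A → . y e], [A' → . A], [C → . num A] }  — shift
  I1: { [A' → A .] }  — accept
  I2: { [A → C . C y], [C → . num A] }  — shift
  I3: { [A → . C C y], [A → . y ;], [A → . y e], [C → . num A], [C → num . A] }  — shift
  I4: { [A → y . ;], [A → y . e] }  — shift
  I5: { [A → y ; .] }  — reduce
  I6: { [A → y e .] }  — reduce
  I7: { [C → num A .] }  — reduce
  I8: { [A → C C . y] }  — shift
  I9: { [A → C C y .] }  — reduce

No state contains both a complete item and a shift item.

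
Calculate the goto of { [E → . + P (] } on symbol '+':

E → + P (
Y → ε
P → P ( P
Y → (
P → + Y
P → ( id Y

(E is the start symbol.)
{ [E → + . P (], [P → . ( id Y], [P → . + Y], [P → . P ( P] }

GOTO(I, '+') = CLOSURE({ [A → αX.β] : [A → α.Xβ] ∈ I, X = '+' })

Items with dot before '+', with the dot advanced:
  [E → . + P (] → [E → + . P (]
Closure of the advanced items:
  [E → + . P (] has the dot before P: add [P → . P ( P], [P → . + Y], [P → . ( id Y]

GOTO = { [E → + . P (], [P → . ( id Y], [P → . + Y], [P → . P ( P] }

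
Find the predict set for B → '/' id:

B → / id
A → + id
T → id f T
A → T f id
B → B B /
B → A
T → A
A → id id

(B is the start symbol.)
{ '/' }

PREDICT(B → '/' id) = (FIRST(RHS) \ {ε}) ∪ (FOLLOW(B) if ε ∈ FIRST(RHS), i.e. RHS ⇒* ε)
FIRST('/' id) = { '/' }
ε ∉ FIRST('/' id), so FOLLOW(B) is not added.
PREDICT(B → '/' id) = { '/' }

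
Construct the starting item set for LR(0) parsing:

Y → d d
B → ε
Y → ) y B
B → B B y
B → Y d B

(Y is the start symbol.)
First, augment the grammar with Y' → Y
I₀ = CLOSURE({ [Y' → . Y] }):
  [Y' → . Y] has the dot before Y: add [Y → . d d], [Y → . ) y B]
No further items can be added.

I₀ = { [Y → . ) y B], [Y → . d d], [Y' → . Y] }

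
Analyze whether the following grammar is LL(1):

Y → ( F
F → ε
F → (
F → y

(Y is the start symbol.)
A grammar is LL(1) if for each non-terminal N with multiple productions, the predict sets of those productions are pairwise disjoint, where PREDICT(N → α) = (FIRST(α) \ {ε}) ∪ (FOLLOW(N) if α ⇒* ε).

Relevant sets:
  FOLLOW(F) = { $ }

For F:
  PREDICT(F → ε) = { $ }
  PREDICT(F → '(') = { '(' }
  PREDICT(F → y) = { 'y' }
Y has a single production, so nothing to check there.

All predict sets are disjoint. The grammar IS LL(1).

Answer: Yes, the grammar is LL(1).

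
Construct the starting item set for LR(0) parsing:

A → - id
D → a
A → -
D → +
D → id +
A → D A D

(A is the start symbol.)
{ [A → . - id], [A → . -], [A → . D A D], [A' → . A], [D → . +], [D → . a], [D → . id +] }

First, augment the grammar with A' → A
I₀ = CLOSURE({ [A' → . A] }):
  [A' → . A] has the dot before A: add [A → . - id], [A → . -], [A → . D A D]
  [A → . D A D] has the dot before D: add [D → . a], [D → . +], [D → . id +]
No further items can be added.

I₀ = { [A → . - id], [A → . -], [A → . D A D], [A' → . A], [D → . +], [D → . a], [D → . id +] }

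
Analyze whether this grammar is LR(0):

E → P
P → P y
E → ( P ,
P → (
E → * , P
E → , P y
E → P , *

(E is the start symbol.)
Augment with E' → E and build the canonical LR(0) collection (I0 = CLOSURE({[E' → . E]}), then GOTO on every symbol after a dot until no new states appear). It has 16 states:
  I0: { [E → . ( P ,], [E → . * , P], [E → . , P y], [E → . P , *], [E → . P], [E' → . E], [P → . (], [P → . P y] }  — shift
  I1: { [E → ( . P ,], [P → ( .], [P → . (], [P → . P y] }  — shift, reduce
  I2: { [E → * . , P] }  — shift
  I3: { [E → , . P y], [P → . (], [P → . P y] }  — shift
  I4: { [E' → E .] }  — accept
  I5: { [E → P . , *], [E → P .], [P → P . y] }  — shift, reduce
  I6: { [E → P , . *] }  — shift
  I7: { [P → P y .] }  — reduce
  I8: { [E → P , * .] }  — reduce
  I9: { [P → ( .] }  — reduce
  I10: { [E → , P . y], [P → P . y] }  — shift
  I11: { [E → , P y .], [P → P y .] }  — 2 reduces
  I12: { [E → * , . P], [P → . (], [P → . P y] }  — shift
  I13: { [E → * , P .], [P → P . y] }  — shift, reduce
  I14: { [E → ( P . ,], [P → P . y] }  — shift
  I15: { [E → ( P , .] }  — reduce

Conflict in state I1:
  Shift-reduce conflict between [P → ( .] and [P → . (]
So the grammar is NOT LR(0).

Answer: No. Shift-reduce conflict between [P → ( .] and [P → . (]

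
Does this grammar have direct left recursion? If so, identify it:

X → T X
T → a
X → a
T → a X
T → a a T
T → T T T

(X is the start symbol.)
Direct left recursion occurs when N → N α for some non-terminal N (the right-hand side begins with the left-hand side itself).

X → T X: starts with T
T → a: starts with a
X → a: starts with a
T → a X: starts with a
T → a a T: starts with a
T → T T T: LEFT RECURSIVE (starts with T)

The grammar has direct left recursion on: T.

Answer: Yes, T is left-recursive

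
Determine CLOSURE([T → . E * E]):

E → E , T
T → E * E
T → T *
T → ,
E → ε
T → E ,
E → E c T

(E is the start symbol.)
Start with: [T → . E * E]
  [T → . E * E] has the dot before E: add [E → . E , T], [E → .], [E → . E c T]
No further items can be added.

CLOSURE = { [E → . E , T], [E → . E c T], [E → .], [T → . E * E] }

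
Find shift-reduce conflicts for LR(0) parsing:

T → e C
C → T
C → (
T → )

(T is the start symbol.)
No shift-reduce conflicts

A shift-reduce conflict occurs when an LR(0) state has both:
  - a complete (reduce) item [A → α .] (dot at the end), and
  - a shift item [B → β . c γ] (dot before a terminal).

Augment with T' → T and build the canonical LR(0) collection (I0 = CLOSURE({[T' → . T]}), then GOTO on every symbol after a dot until no new states appear). It has 7 states:
  I0: { [T → . )], [T → . e C], [T' → . T] }  — shift
  I1: { [T → ) .] }  — reduce
  I2: { [T' → T .] }  — accept
  I3: { [C → . (], [C → . T], [T → . )], [T → . e C], [T → e . C] }  — shift
  I4: { [C → ( .] }  — reduce
  I5: { [T → e C .] }  — reduce
  I6: { [C → T .] }  — reduce

No state contains both a complete item and a shift item.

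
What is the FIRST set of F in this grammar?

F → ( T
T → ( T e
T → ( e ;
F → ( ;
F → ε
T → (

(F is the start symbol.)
{ '(', ε }

From F → ( T:
  - '(' is a terminal: add '(' and stop
From F → ( ;:
  - '(' is a terminal: add '(' and stop
From F → ε:
  - ε-production, so ε ∈ FIRST(F)

Collecting: FIRST(F) = { '(', ε }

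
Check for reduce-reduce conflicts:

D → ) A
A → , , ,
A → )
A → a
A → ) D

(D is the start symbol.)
Augment with D' → D and build the canonical LR(0) collection (I0 = CLOSURE({[D' → . D]}), then GOTO on every symbol after a dot until no new states appear). It has 10 states:
  I0: { [D → . ) A], [D' → . D] }  — shift
  I1: { [A → . ) D], [A → . )], [A → . , , ,], [A → . a], [D → ) . A] }  — shift
  I2: { [D' → D .] }  — accept
  I3: { [A → ) . D], [A → ) .], [D → . ) A] }  — shift, reduce
  I4: { [A → , . , ,] }  — shift
  I5: { [D → ) A .] }  — reduce
  I6: { [A → a .] }  — reduce
  I7: { [A → , , . ,] }  — shift
  I8: { [A → , , , .] }  — reduce
  I9: { [A → ) D .] }  — reduce

No state contains more than one complete item.

Answer: No reduce-reduce conflicts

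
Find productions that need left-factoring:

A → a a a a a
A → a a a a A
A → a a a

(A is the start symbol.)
Yes, A has productions with common prefix 'a a a'

Left-factoring is needed when two productions for the same non-terminal
share a common prefix on the right-hand side.

Productions for A:
  A → a a a a a
  A → a a a a A
  A → a a a

Found common prefix 'a a a' in productions for A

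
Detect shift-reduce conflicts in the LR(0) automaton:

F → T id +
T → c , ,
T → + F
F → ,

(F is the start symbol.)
No shift-reduce conflicts

A shift-reduce conflict occurs when an LR(0) state has both:
  - a complete (reduce) item [A → α .] (dot at the end), and
  - a shift item [B → β . c γ] (dot before a terminal).

Augment with F' → F and build the canonical LR(0) collection (I0 = CLOSURE({[F' → . F]}), then GOTO on every symbol after a dot until no new states appear). It has 11 states:
  I0: { [F → . ,], [F → . T id +], [F' → . F], [T → . + F], [T → . c , ,] }  — shift
  I1: { [F → . ,], [F → . T id +], [T → + . F], [T → . + F], [T → . c , ,] }  — shift
  I2: { [F → , .] }  — reduce
  I3: { [F' → F .] }  — accept
  I4: { [F → T . id +] }  — shift
  I5: { [T → c . , ,] }  — shift
  I6: { [T → c , . ,] }  — shift
  I7: { [T → c , , .] }  — reduce
  I8: { [F → T id . +] }  — shift
  I9: { [F → T id + .] }  — reduce
  I10: { [T → + F .] }  — reduce

No state contains both a complete item and a shift item.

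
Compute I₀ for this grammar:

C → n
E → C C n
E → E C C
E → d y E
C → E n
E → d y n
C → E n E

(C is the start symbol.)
{ [C → . E n E], [C → . E n], [C → . n], [C' → . C], [E → . C C n], [E → . E C C], [E → . d y E], [E → . d y n] }

First, augment the grammar with C' → C
I₀ = CLOSURE({ [C' → . C] }):
  [C' → . C] has the dot before C: add [C → . n], [C → . E n], [C → . E n E]
  [C → . E n] has the dot before E: add [E → . C C n], [E → . E C C], [E → . d y E], [E → . d y n]
No further items can be added.

I₀ = { [C → . E n E], [C → . E n], [C → . n], [C' → . C], [E → . C C n], [E → . E C C], [E → . d y E], [E → . d y n] }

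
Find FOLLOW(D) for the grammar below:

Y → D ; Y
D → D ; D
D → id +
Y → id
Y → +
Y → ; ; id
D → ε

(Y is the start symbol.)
{ ';' }

To compute FOLLOW(D), find every occurrence of D on a right-hand side N → α D β: add FIRST(β) \ {ε}, and if β is empty or nullable also add FOLLOW(N). Iterate to a fixed point.

In Y → D ; Y: D is followed by ';' Y, add FIRST(';' Y) \ {ε} = { ';' }
In D → D ; D: D is followed by ';' D, add FIRST(';' D) \ {ε} = { ';' }
In D → D ; D: D is at the end; this adds FOLLOW(D) to itself — nothing new

Taking the union: FOLLOW(D) = { ';' }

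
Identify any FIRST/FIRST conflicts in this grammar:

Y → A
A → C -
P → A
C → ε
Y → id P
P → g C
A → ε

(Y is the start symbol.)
A FIRST/FIRST conflict occurs when two productions N → α and N → β for the same non-terminal have FIRST(α) ∩ FIRST(β) ≠ ∅ (with ε ∈ FIRST of a nullable right-hand side, so two nullable alternatives also conflict).

FIRST sets of the non-terminals at (or reachable through a nullable prefix from) the front of some alternative:
  FIRST(A) = { '-', ε }
  FIRST(C) = { ε }

Productions for Y:
  Y → A: FIRST = { '-', ε }
  Y → id P: FIRST = { 'id' }
Productions for A:
  A → C -: FIRST = { '-' }
  A → ε: FIRST = { ε }
Productions for P:
  P → A: FIRST = { '-', ε }
  P → g C: FIRST = { 'g' }
C has only one production, so no FIRST/FIRST conflict is possible there.

All alternatives of each non-terminal have pairwise disjoint FIRST sets.

Answer: No FIRST/FIRST conflicts.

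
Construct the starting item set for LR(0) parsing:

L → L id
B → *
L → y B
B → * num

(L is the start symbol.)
First, augment the grammar with L' → L
I₀ = CLOSURE({ [L' → . L] }):
  [L' → . L] has the dot before L: add [L → . L id], [L → . y B]
No further items can be added.

I₀ = { [L → . L id], [L → . y B], [L' → . L] }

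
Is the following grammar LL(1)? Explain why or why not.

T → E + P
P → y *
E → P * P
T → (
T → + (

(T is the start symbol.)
Yes, the grammar is LL(1).

A grammar is LL(1) if for each non-terminal N with multiple productions, the predict sets of those productions are pairwise disjoint, where PREDICT(N → α) = (FIRST(α) \ {ε}) ∪ (FOLLOW(N) if α ⇒* ε).

Relevant sets:
  FIRST(E) = { 'y' }

For T:
  PREDICT(T → E '+' P) = { 'y' }
  PREDICT(T → '(') = { '(' }
  PREDICT(T → '+' '(') = { '+' }
P, E have a single production, so nothing to check there.

All predict sets are disjoint. The grammar IS LL(1).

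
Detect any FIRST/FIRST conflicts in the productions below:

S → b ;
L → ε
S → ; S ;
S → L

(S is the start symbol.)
A FIRST/FIRST conflict occurs when two productions N → α and N → β for the same non-terminal have FIRST(α) ∩ FIRST(β) ≠ ∅ (with ε ∈ FIRST of a nullable right-hand side, so two nullable alternatives also conflict).

FIRST sets of the non-terminals at (or reachable through a nullable prefix from) the front of some alternative:
  FIRST(L) = { ε }

Productions for S:
  S → b ;: FIRST = { 'b' }
  S → ; S ;: FIRST = { ';' }
  S → L: FIRST = { ε }
L has only one production, so no FIRST/FIRST conflict is possible there.

All alternatives of each non-terminal have pairwise disjoint FIRST sets.

Answer: No FIRST/FIRST conflicts.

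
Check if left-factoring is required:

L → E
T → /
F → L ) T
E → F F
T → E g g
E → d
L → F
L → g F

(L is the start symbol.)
No, left-factoring is not needed

Left-factoring is needed when two productions for the same non-terminal
share a common prefix on the right-hand side.

Productions for L:
  L → E
  L → F
  L → g F
Productions for T:
  T → /
  T → E g g
Productions for E:
  E → F F
  E → d

No common prefixes found.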